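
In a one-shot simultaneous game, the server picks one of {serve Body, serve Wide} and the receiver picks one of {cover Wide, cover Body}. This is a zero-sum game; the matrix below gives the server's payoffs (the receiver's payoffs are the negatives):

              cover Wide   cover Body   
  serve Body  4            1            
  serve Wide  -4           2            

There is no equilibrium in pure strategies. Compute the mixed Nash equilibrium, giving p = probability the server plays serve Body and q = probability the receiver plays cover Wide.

p = 2/3, q = 1/9

In a mixed equilibrium the receiver is indifferent between cover Wide and cover Body; this condition fixes p.
  the receiver's payoff from cover Wide: p·(-4) + (1−p)·4 = -8p + 4
  the receiver's payoff from cover Body: p·(-1) + (1−p)·(-2) = p - 2
  -8p + 4 = p - 2  ⇒  -9p = -6  ⇒  p = 2/3.
For the server to be willing to mix, the server must be indifferent between serve Body and serve Wide, which pins down the receiver's mix.
  the server's payoff to serve Body: q·4 + (1−q)·1 = 3q + 1
  the server's payoff to serve Wide: q·(-4) + (1−q)·2 = -6q + 2
  3q + 1 = -6q + 2  ⇒  9q = 1  ⇒  q = 1/9.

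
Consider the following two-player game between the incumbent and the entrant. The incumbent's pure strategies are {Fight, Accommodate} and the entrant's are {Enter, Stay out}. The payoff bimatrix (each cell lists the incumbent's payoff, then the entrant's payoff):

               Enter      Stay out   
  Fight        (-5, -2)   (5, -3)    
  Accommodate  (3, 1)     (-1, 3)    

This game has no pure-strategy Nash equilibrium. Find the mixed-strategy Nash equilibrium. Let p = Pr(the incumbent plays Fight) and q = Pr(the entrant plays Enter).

The incumbent's mix must leave the entrant indifferent between Enter and Stay out.
  the entrant's expected payoff from Enter: p·(-2) + (1−p)·1 = -3p + 1
  the entrant's expected payoff from Stay out: p·(-3) + (1−p)·3 = -6p + 3
  -3p + 1 = -6p + 3  ⇒  3p = 2  ⇒  p = 2/3.
In a mixed equilibrium the incumbent is indifferent between Fight and Accommodate; this condition fixes q.
  the incumbent's expected payoff from Fight: q·(-5) + (1−q)·5 = -10q + 5
  the incumbent's expected payoff from Accommodate: q·3 + (1−q)·(-1) = 4q - 1
  -10q + 5 = 4q - 1  ⇒  -14q = -6  ⇒  q = 3/7.

p = 2/3, q = 3/7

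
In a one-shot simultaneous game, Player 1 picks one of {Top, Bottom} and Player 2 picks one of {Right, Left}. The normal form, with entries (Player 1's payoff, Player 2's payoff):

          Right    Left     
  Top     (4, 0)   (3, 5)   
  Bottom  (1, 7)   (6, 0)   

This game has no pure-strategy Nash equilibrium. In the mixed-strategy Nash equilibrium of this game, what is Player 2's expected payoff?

For Player 2 to be willing to mix, Player 2 must be indifferent between Right and Left, which pins down Player 1's mix.
  Player 2's payoff to Right: p·0 + (1−p)·7 = -7p + 7
  Player 2's payoff to Left: p·5 + (1−p)·0 = 5p
  -7p + 7 = 5p  ⇒  -12p = -7  ⇒  p = 7/12.
At equilibrium Player 2 is indifferent across columns, so Player 2's payoff equals the payoff from Right: (7/12)·0 + (5/12)·7 = 35/12.

35/12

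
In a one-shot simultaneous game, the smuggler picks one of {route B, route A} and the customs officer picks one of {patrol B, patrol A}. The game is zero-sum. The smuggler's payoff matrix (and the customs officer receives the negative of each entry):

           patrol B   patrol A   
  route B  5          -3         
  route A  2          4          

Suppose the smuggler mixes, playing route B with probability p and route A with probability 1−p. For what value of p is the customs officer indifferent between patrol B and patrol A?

p = 1/5

Set the customs officer's expected payoff from patrol B equal to that from patrol A:
  the customs officer's payoff from patrol B: p·(-5) + (1−p)·(-2) = -3p - 2
  the customs officer's payoff from patrol A: p·3 + (1−p)·(-4) = 7p - 4
  -3p - 2 = 7p - 4  ⇒  -10p = -2  ⇒  p = 1/5.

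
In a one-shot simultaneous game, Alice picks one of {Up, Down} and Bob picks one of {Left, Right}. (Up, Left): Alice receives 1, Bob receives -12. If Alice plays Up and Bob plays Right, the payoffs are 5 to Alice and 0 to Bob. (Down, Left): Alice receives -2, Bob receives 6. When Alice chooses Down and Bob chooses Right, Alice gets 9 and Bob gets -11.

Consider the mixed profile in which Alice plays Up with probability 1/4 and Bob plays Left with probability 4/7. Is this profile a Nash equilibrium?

Given Alice's mix p = 1/4, Bob's payoff from Left is 3/2 but from Right is -33/4. Bob strictly prefers Left, so Bob would not mix.
So the proposed profile is not a Nash equilibrium.

No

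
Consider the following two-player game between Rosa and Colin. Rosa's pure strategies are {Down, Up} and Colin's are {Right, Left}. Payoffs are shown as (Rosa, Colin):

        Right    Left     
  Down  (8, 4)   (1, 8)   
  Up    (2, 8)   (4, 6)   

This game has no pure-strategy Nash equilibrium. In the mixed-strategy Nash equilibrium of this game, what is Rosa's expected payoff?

Set Rosa's expected payoff from Down equal to that from Up:
  Rosa's payoff from Down: q·8 + (1−q)·1 = 7q + 1
  Rosa's payoff from Up: q·2 + (1−q)·4 = -2q + 4
  7q + 1 = -2q + 4  ⇒  9q = 3  ⇒  q = 1/3.
At equilibrium Rosa is indifferent across rows, so Rosa's payoff equals the payoff from Down: (1/3)·8 + (2/3)·1 = 10/3.

10/3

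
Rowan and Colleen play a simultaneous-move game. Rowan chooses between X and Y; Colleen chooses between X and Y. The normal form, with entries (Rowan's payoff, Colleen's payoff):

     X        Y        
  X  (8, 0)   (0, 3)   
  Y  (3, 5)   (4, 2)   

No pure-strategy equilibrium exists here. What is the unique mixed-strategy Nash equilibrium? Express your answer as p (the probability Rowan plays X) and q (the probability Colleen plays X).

p = 1/2, q = 4/9

For Colleen to be willing to mix, Colleen must be indifferent between X and Y, which pins down Rowan's mix.
  Colleen's payoff from X: p·0 + (1−p)·5 = -5p + 5
  Colleen's payoff from Y: p·3 + (1−p)·2 = p + 2
  -5p + 5 = p + 2  ⇒  -6p = -3  ⇒  p = 1/2.
Rowan's indifference between X and Y determines Colleen's mixing probability q:
  Rowan's expected payoff from X: q·8 + (1−q)·0 = 8q
  Rowan's expected payoff from Y: q·3 + (1−q)·4 = -q + 4
  8q = -q + 4  ⇒  9q = 4  ⇒  q = 4/9.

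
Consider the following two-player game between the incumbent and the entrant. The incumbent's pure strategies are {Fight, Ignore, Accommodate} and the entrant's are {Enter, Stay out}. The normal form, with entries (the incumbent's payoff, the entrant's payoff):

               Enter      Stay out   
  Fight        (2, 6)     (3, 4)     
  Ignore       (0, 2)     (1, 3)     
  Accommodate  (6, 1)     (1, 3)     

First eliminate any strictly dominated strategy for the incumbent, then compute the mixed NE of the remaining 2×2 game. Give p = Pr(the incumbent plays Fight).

p = 1/2

The incumbent's strategy Ignore is strictly dominated by Fight: 2 > 0 and 3 > 1. Eliminate Ignore.
The entrant's indifference between Enter and Stay out determines the incumbent's mixing probability p:
  the entrant's expected payoff from Enter: p·6 + (1−p)·1 = 5p + 1
  the entrant's expected payoff from Stay out: p·4 + (1−p)·3 = p + 3
  5p + 1 = p + 3  ⇒  4p = 2  ⇒  p = 1/2.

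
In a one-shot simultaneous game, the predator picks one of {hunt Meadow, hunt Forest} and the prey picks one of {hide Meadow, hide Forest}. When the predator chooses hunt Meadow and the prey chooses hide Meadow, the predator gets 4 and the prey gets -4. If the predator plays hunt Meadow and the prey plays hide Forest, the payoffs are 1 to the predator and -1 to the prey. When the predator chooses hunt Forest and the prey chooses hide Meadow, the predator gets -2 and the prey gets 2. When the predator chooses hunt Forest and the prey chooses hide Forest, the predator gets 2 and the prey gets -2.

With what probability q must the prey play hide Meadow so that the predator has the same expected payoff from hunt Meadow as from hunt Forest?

q = 1/7

In a mixed equilibrium the predator is indifferent between hunt Meadow and hunt Forest; this condition fixes q.
  the predator's payoff from hunt Meadow: q·4 + (1−q)·1 = 3q + 1
  the predator's payoff from hunt Forest: q·(-2) + (1−q)·2 = -4q + 2
  3q + 1 = -4q + 2  ⇒  7q = 1  ⇒  q = 1/7.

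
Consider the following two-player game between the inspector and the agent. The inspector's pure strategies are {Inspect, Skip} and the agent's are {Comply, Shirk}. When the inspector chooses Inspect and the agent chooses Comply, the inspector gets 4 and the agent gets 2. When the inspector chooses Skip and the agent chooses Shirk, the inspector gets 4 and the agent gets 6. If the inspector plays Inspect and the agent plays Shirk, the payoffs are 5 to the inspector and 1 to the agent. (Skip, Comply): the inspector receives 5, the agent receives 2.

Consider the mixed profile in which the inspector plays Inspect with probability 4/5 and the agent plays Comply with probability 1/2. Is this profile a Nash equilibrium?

Yes

Check the agent's indifference given the inspector's mix p = 4/5:
  payoff from Comply = 2; payoff from Shirk = 2 — equal.
Check the inspector's indifference given the agent's mix q = 1/2:
  payoff from Inspect = 9/2; payoff from Skip = 9/2 — equal.
Both players are indifferent, so neither can profitably deviate.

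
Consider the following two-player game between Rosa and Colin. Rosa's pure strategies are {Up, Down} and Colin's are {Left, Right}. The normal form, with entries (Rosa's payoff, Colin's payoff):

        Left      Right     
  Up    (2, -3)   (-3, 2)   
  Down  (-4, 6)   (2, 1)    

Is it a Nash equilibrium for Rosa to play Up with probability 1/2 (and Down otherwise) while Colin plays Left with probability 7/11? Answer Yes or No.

Given Colin's mix q = 7/11, Rosa's payoff from Up is 2/11 but from Down is -20/11. Rosa strictly prefers Up, so Rosa would not mix.
So the proposed profile is not a Nash equilibrium.

No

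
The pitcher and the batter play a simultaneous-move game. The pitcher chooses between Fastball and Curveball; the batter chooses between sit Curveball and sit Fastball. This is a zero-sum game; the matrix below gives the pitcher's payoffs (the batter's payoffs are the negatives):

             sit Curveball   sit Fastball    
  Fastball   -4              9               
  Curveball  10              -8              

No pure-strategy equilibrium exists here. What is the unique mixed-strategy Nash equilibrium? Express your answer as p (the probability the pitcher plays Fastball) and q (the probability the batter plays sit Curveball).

p = 18/31, q = 17/31

Set the batter's expected payoff from sit Curveball equal to that from sit Fastball:
  the batter's expected payoff from sit Curveball: p·4 + (1−p)·(-10) = 14p - 10
  the batter's expected payoff from sit Fastball: p·(-9) + (1−p)·8 = -17p + 8
  14p - 10 = -17p + 8  ⇒  31p = 18  ⇒  p = 18/31.
The pitcher's indifference between Fastball and Curveball determines the batter's mixing probability q:
  the pitcher's expected payoff from Fastball: q·(-4) + (1−q)·9 = -13q + 9
  the pitcher's expected payoff from Curveball: q·10 + (1−q)·(-8) = 18q - 8
  -13q + 9 = 18q - 8  ⇒  -31q = -17  ⇒  q = 17/31.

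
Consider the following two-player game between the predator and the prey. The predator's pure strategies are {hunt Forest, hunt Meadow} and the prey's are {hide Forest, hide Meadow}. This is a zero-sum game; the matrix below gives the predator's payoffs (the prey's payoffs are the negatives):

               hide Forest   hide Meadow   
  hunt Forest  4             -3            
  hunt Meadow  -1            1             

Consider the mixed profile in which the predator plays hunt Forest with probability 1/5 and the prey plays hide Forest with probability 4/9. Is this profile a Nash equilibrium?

Given the predator's mix p = 1/5, the prey's payoff from hide Forest is 0 but from hide Meadow is -1/5. The prey strictly prefers hide Forest, so the prey would not mix.
So the proposed profile is not a Nash equilibrium.

No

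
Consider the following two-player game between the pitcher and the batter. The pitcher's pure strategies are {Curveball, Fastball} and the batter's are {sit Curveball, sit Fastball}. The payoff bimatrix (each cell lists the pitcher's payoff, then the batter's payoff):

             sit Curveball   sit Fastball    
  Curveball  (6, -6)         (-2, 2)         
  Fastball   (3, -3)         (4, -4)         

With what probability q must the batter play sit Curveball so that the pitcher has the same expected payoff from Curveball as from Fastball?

The batter's mix must leave the pitcher indifferent between Curveball and Fastball.
  the pitcher's payoff to Curveball: q·6 + (1−q)·(-2) = 8q - 2
  the pitcher's payoff to Fastball: q·3 + (1−q)·4 = -q + 4
  8q - 2 = -q + 4  ⇒  9q = 6  ⇒  q = 2/3.

q = 2/3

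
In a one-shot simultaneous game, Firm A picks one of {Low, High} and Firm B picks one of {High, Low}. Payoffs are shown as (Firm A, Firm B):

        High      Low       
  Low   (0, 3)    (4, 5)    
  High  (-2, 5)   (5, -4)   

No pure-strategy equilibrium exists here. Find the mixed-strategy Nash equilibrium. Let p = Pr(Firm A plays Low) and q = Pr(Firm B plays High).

p = 9/11, q = 1/3

For Firm B to be willing to mix, Firm B must be indifferent between High and Low, which pins down Firm A's mix.
  Firm B's payoff to High: p·3 + (1−p)·5 = -2p + 5
  Firm B's payoff to Low: p·5 + (1−p)·(-4) = 9p - 4
  -2p + 5 = 9p - 4  ⇒  -11p = -9  ⇒  p = 9/11.
Firm A's indifference between Low and High determines Firm B's mixing probability q:
  Firm A's expected payoff from Low: q·0 + (1−q)·4 = -4q + 4
  Firm A's expected payoff from High: q·(-2) + (1−q)·5 = -7q + 5
  -4q + 4 = -7q + 5  ⇒  3q = 1  ⇒  q = 1/3.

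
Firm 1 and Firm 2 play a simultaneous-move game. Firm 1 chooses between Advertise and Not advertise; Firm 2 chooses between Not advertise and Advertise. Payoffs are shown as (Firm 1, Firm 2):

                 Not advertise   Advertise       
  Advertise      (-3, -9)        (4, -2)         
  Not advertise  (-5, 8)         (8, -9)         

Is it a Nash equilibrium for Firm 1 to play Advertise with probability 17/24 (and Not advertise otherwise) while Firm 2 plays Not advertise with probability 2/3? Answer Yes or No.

Yes

Check Firm 2's indifference given Firm 1's mix p = 17/24:
  payoff from Not advertise = -97/24; payoff from Advertise = -97/24 — equal.
Check Firm 1's indifference given Firm 2's mix q = 2/3:
  payoff from Advertise = -2/3; payoff from Not advertise = -2/3 — equal.
Both players are indifferent, so neither can profitably deviate.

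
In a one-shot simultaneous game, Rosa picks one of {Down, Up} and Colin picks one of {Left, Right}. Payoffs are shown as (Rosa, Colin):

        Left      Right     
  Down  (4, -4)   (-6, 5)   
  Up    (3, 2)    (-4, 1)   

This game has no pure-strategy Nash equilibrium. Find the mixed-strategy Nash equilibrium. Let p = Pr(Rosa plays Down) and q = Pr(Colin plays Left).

For Colin to be willing to mix, Colin must be indifferent between Left and Right, which pins down Rosa's mix.
  Colin's expected payoff from Left: p·(-4) + (1−p)·2 = -6p + 2
  Colin's expected payoff from Right: p·5 + (1−p)·1 = 4p + 1
  -6p + 2 = 4p + 1  ⇒  -10p = -1  ⇒  p = 1/10.
In a mixed equilibrium Rosa is indifferent between Down and Up; this condition fixes q.
  Rosa's payoff from Down: q·4 + (1−q)·(-6) = 10q - 6
  Rosa's payoff from Up: q·3 + (1−q)·(-4) = 7q - 4
  10q - 6 = 7q - 4  ⇒  3q = 2  ⇒  q = 2/3.

p = 1/10, q = 2/3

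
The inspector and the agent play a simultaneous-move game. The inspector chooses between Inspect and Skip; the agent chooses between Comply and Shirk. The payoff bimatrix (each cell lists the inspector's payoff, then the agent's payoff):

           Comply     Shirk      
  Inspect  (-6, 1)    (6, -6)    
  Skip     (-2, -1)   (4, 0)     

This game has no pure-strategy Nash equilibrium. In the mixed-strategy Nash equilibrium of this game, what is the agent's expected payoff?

The agent's indifference between Comply and Shirk determines the inspector's mixing probability p:
  the agent's payoff to Comply: p·1 + (1−p)·(-1) = 2p - 1
  the agent's payoff to Shirk: p·(-6) + (1−p)·0 = -6p
  2p - 1 = -6p  ⇒  8p = 1  ⇒  p = 1/8.
At equilibrium the agent is indifferent across columns, so the agent's payoff equals the payoff from Comply: (1/8)·1 + (7/8)·(-1) = -3/4.

-3/4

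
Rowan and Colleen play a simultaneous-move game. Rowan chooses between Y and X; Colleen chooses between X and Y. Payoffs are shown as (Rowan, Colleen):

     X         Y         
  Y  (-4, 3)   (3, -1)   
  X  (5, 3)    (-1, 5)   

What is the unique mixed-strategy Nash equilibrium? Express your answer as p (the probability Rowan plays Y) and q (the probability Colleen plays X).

p = 1/3, q = 4/13

For Colleen to be willing to mix, Colleen must be indifferent between X and Y, which pins down Rowan's mix.
  Colleen's payoff to X: p·3 + (1−p)·3 = 3
  Colleen's payoff to Y: p·(-1) + (1−p)·5 = -6p + 5
  3 = -6p + 5  ⇒  6p = 2  ⇒  p = 1/3.
In a mixed equilibrium Rowan is indifferent between Y and X; this condition fixes q.
  Rowan's payoff from Y: q·(-4) + (1−q)·3 = -7q + 3
  Rowan's payoff from X: q·5 + (1−q)·(-1) = 6q - 1
  -7q + 3 = 6q - 1  ⇒  -13q = -4  ⇒  q = 4/13.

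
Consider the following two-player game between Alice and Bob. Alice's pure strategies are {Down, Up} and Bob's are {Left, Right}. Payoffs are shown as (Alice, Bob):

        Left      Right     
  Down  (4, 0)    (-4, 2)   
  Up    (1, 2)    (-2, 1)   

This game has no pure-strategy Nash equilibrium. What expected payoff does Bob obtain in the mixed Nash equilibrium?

In a mixed equilibrium Bob is indifferent between Left and Right; this condition fixes p.
  Bob's expected payoff from Left: p·0 + (1−p)·2 = -2p + 2
  Bob's expected payoff from Right: p·2 + (1−p)·1 = p + 1
  -2p + 2 = p + 1  ⇒  -3p = -1  ⇒  p = 1/3.
At equilibrium Bob is indifferent across columns, so Bob's payoff equals the payoff from Left: (1/3)·0 + (2/3)·2 = 4/3.

4/3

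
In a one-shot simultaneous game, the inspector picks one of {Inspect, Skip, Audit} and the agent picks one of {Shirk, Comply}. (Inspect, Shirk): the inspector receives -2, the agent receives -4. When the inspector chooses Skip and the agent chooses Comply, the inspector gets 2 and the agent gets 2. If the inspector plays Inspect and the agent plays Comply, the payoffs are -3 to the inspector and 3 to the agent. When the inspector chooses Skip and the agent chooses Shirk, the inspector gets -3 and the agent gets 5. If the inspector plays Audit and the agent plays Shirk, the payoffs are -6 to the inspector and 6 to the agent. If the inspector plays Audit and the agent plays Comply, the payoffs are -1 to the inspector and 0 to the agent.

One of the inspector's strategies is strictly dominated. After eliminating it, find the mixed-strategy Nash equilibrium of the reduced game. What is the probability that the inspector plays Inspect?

The inspector's strategy Audit is strictly dominated by Skip: -3 > -6 and 2 > -1. Eliminate Audit.
Set the agent's expected payoff from Shirk equal to that from Comply:
  the agent's payoff from Shirk: p·(-4) + (1−p)·5 = -9p + 5
  the agent's payoff from Comply: p·3 + (1−p)·2 = p + 2
  -9p + 5 = p + 2  ⇒  -10p = -3  ⇒  p = 3/10.

p = 3/10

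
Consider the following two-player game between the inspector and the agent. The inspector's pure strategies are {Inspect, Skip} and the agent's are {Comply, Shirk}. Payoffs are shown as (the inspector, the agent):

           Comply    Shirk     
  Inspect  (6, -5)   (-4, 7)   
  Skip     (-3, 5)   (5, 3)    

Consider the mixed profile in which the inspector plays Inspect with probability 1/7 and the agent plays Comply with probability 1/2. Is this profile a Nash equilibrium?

Check the agent's indifference given the inspector's mix p = 1/7:
  payoff from Comply = 25/7; payoff from Shirk = 25/7 — equal.
Check the inspector's indifference given the agent's mix q = 1/2:
  payoff from Inspect = 1; payoff from Skip = 1 — equal.
Both players are indifferent, so neither can profitably deviate.

Yes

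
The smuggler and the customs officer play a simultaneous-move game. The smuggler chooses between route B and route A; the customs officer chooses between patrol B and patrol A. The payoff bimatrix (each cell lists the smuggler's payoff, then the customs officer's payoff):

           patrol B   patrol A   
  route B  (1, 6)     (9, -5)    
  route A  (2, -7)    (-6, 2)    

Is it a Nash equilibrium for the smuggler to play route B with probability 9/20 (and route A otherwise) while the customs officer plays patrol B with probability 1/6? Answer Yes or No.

No

Given the customs officer's mix q = 1/6, the smuggler's payoff from route B is 23/3 but from route A is -14/3. The smuggler strictly prefers route B, so the smuggler would not mix.
So the proposed profile is not a Nash equilibrium.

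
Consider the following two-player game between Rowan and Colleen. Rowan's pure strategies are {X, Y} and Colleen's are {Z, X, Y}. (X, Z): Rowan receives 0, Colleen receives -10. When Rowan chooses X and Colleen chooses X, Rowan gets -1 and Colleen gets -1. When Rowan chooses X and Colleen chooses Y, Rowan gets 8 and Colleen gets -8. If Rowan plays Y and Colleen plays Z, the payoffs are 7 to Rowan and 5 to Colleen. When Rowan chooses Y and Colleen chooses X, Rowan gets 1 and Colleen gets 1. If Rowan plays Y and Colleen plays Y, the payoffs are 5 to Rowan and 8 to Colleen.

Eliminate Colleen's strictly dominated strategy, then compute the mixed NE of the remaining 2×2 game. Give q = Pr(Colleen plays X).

Colleen's strategy Z is strictly dominated by Y: -8 > -10 and 8 > 5. Eliminate Z.
Rowan's indifference between X and Y determines Colleen's mixing probability q:
  Rowan's expected payoff from X: q·(-1) + (1−q)·8 = -9q + 8
  Rowan's expected payoff from Y: q·1 + (1−q)·5 = -4q + 5
  -9q + 8 = -4q + 5  ⇒  -5q = -3  ⇒  q = 3/5.

q = 3/5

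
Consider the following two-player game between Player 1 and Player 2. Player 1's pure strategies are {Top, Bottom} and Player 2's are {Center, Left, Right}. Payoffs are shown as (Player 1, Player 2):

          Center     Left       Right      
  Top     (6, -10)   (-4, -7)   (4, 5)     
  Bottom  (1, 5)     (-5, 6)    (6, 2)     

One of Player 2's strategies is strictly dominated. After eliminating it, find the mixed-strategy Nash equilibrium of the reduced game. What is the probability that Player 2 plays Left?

Player 2's strategy Center is strictly dominated by Left: -7 > -10 and 6 > 5. Eliminate Center.
Player 2's mix must leave Player 1 indifferent between Top and Bottom.
  Player 1's payoff to Top: q·(-4) + (1−q)·4 = -8q + 4
  Player 1's payoff to Bottom: q·(-5) + (1−q)·6 = -11q + 6
  -8q + 4 = -11q + 6  ⇒  3q = 2  ⇒  q = 2/3.

q = 2/3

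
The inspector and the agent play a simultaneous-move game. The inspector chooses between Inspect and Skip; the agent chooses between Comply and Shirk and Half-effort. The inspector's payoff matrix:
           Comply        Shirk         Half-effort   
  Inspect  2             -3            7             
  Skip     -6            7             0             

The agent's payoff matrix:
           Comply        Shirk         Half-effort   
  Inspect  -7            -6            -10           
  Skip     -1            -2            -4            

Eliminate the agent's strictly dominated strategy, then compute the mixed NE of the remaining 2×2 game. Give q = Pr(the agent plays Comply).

q = 5/9

The agent's strategy Half-effort is strictly dominated by Comply: -7 > -10 and -1 > -4. Eliminate Half-effort.
In a mixed equilibrium the inspector is indifferent between Inspect and Skip; this condition fixes q.
  the inspector's payoff from Inspect: q·2 + (1−q)·(-3) = 5q - 3
  the inspector's payoff from Skip: q·(-6) + (1−q)·7 = -13q + 7
  5q - 3 = -13q + 7  ⇒  18q = 10  ⇒  q = 5/9.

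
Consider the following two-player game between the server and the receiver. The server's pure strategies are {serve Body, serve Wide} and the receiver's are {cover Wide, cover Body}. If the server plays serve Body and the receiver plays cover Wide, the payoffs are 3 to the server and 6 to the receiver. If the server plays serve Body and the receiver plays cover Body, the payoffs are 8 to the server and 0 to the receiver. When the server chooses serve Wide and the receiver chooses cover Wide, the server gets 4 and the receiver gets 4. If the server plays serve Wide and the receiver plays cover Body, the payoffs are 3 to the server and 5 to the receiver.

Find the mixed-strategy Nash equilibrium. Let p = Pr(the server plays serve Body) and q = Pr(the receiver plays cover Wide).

The server's mix must leave the receiver indifferent between cover Wide and cover Body.
  the receiver's payoff to cover Wide: p·6 + (1−p)·4 = 2p + 4
  the receiver's payoff to cover Body: p·0 + (1−p)·5 = -5p + 5
  2p + 4 = -5p + 5  ⇒  7p = 1  ⇒  p = 1/7.
The receiver's mix must leave the server indifferent between serve Body and serve Wide.
  the server's payoff from serve Body: q·3 + (1−q)·8 = -5q + 8
  the server's payoff from serve Wide: q·4 + (1−q)·3 = q + 3
  -5q + 8 = q + 3  ⇒  -6q = -5  ⇒  q = 5/6.

p = 1/7, q = 5/6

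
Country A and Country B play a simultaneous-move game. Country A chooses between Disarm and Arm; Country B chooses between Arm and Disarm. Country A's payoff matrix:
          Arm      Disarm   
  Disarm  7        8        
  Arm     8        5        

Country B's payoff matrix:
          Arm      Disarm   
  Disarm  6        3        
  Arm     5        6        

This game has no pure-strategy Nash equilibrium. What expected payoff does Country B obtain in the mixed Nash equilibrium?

Country A's mix must leave Country B indifferent between Arm and Disarm.
  Country B's payoff from Arm: p·6 + (1−p)·5 = p + 5
  Country B's payoff from Disarm: p·3 + (1−p)·6 = -3p + 6
  p + 5 = -3p + 6  ⇒  4p = 1  ⇒  p = 1/4.
At equilibrium Country B is indifferent across columns, so Country B's payoff equals the payoff from Arm: (1/4)·6 + (3/4)·5 = 21/4.

21/4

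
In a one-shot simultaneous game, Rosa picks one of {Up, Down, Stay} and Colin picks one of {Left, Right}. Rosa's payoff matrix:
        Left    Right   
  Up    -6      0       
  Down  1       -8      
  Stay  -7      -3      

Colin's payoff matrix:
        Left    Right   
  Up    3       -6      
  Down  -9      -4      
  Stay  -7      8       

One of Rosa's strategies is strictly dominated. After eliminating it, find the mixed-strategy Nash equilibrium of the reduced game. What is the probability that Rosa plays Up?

Rosa's strategy Stay is strictly dominated by Up: -6 > -7 and 0 > -3. Eliminate Stay.
Set Colin's expected payoff from Left equal to that from Right:
  Colin's payoff to Left: p·3 + (1−p)·(-9) = 12p - 9
  Colin's payoff to Right: p·(-6) + (1−p)·(-4) = -2p - 4
  12p - 9 = -2p - 4  ⇒  14p = 5  ⇒  p = 5/14.

p = 5/14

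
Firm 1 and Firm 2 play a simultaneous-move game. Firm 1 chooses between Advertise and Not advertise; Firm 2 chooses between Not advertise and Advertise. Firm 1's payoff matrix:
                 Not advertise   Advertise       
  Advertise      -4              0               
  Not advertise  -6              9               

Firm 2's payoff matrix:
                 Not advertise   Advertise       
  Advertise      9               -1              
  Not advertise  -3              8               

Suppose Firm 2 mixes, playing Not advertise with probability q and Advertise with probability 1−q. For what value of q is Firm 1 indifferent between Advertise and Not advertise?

q = 9/11

Firm 1's indifference between Advertise and Not advertise determines Firm 2's mixing probability q:
  Firm 1's payoff to Advertise: q·(-4) + (1−q)·0 = -4q
  Firm 1's payoff to Not advertise: q·(-6) + (1−q)·9 = -15q + 9
  -4q = -15q + 9  ⇒  11q = 9  ⇒  q = 9/11.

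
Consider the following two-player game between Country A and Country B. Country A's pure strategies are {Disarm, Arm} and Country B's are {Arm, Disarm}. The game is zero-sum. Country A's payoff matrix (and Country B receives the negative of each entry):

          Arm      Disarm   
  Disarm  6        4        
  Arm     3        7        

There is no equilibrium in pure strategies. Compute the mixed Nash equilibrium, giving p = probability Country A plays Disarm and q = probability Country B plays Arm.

For Country B to be willing to mix, Country B must be indifferent between Arm and Disarm, which pins down Country A's mix.
  Country B's payoff from Arm: p·(-6) + (1−p)·(-3) = -3p - 3
  Country B's payoff from Disarm: p·(-4) + (1−p)·(-7) = 3p - 7
  -3p - 3 = 3p - 7  ⇒  -6p = -4  ⇒  p = 2/3.
Country A's indifference between Disarm and Arm determines Country B's mixing probability q:
  Country A's payoff to Disarm: q·6 + (1−q)·4 = 2q + 4
  Country A's payoff to Arm: q·3 + (1−q)·7 = -4q + 7
  2q + 4 = -4q + 7  ⇒  6q = 3  ⇒  q = 1/2.

p = 2/3, q = 1/2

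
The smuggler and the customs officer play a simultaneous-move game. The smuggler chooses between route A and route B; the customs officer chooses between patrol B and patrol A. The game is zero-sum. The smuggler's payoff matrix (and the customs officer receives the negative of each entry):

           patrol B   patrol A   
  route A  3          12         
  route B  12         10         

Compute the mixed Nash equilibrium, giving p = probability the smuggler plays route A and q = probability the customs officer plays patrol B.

p = 2/11, q = 2/11

Set the customs officer's expected payoff from patrol B equal to that from patrol A:
  the customs officer's payoff from patrol B: p·(-3) + (1−p)·(-12) = 9p - 12
  the customs officer's payoff from patrol A: p·(-12) + (1−p)·(-10) = -2p - 10
  9p - 12 = -2p - 10  ⇒  11p = 2  ⇒  p = 2/11.
The smuggler's indifference between route A and route B determines the customs officer's mixing probability q:
  the smuggler's payoff from route A: q·3 + (1−q)·12 = -9q + 12
  the smuggler's payoff from route B: q·12 + (1−q)·10 = 2q + 10
  -9q + 12 = 2q + 10  ⇒  -11q = -2  ⇒  q = 2/11.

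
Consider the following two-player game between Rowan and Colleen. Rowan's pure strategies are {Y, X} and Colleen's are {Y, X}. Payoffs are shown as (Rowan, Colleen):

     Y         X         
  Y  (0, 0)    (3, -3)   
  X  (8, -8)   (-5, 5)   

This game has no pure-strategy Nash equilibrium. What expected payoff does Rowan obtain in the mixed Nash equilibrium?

3/2

Rowan's indifference between Y and X determines Colleen's mixing probability q:
  Rowan's payoff from Y: q·0 + (1−q)·3 = -3q + 3
  Rowan's payoff from X: q·8 + (1−q)·(-5) = 13q - 5
  -3q + 3 = 13q - 5  ⇒  -16q = -8  ⇒  q = 1/2.
At equilibrium Rowan is indifferent across rows, so Rowan's payoff equals the payoff from Y: (1/2)·0 + (1/2)·3 = 3/2.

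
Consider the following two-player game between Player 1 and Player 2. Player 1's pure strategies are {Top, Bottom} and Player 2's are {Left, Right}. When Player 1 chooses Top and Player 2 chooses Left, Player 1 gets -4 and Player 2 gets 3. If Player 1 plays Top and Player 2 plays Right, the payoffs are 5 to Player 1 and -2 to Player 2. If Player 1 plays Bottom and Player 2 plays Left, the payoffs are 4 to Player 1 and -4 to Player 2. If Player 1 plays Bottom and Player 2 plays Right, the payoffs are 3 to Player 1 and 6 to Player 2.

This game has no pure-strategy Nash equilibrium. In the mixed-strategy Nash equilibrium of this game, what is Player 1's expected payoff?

16/5

Player 1's indifference between Top and Bottom determines Player 2's mixing probability q:
  Player 1's payoff to Top: q·(-4) + (1−q)·5 = -9q + 5
  Player 1's payoff to Bottom: q·4 + (1−q)·3 = q + 3
  -9q + 5 = q + 3  ⇒  -10q = -2  ⇒  q = 1/5.
At equilibrium Player 1 is indifferent across rows, so Player 1's payoff equals the payoff from Top: (1/5)·(-4) + (4/5)·5 = 16/5.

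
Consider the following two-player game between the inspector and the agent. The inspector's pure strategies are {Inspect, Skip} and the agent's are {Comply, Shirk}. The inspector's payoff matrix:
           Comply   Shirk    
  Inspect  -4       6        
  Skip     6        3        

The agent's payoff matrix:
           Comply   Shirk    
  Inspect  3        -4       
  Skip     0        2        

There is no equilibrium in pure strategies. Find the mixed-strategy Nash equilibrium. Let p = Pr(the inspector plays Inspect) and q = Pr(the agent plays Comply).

Set the agent's expected payoff from Comply equal to that from Shirk:
  the agent's payoff from Comply: p·3 + (1−p)·0 = 3p
  the agent's payoff from Shirk: p·(-4) + (1−p)·2 = -6p + 2
  3p = -6p + 2  ⇒  9p = 2  ⇒  p = 2/9.
The inspector's indifference between Inspect and Skip determines the agent's mixing probability q:
  the inspector's payoff from Inspect: q·(-4) + (1−q)·6 = -10q + 6
  the inspector's payoff from Skip: q·6 + (1−q)·3 = 3q + 3
  -10q + 6 = 3q + 3  ⇒  -13q = -3  ⇒  q = 3/13.

p = 2/9, q = 3/13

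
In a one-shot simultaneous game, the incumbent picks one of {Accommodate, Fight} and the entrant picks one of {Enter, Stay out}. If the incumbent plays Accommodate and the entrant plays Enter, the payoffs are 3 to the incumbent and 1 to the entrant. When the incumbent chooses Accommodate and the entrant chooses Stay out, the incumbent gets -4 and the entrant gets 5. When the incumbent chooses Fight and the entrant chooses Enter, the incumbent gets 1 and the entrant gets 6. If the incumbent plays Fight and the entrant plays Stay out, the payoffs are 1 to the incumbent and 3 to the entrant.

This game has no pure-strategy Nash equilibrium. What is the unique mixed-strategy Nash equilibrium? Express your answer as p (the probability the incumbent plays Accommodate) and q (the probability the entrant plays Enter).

p = 3/7, q = 5/7

The entrant's indifference between Enter and Stay out determines the incumbent's mixing probability p:
  the entrant's expected payoff from Enter: p·1 + (1−p)·6 = -5p + 6
  the entrant's expected payoff from Stay out: p·5 + (1−p)·3 = 2p + 3
  -5p + 6 = 2p + 3  ⇒  -7p = -3  ⇒  p = 3/7.
The entrant's mix must leave the incumbent indifferent between Accommodate and Fight.
  the incumbent's expected payoff from Accommodate: q·3 + (1−q)·(-4) = 7q - 4
  the incumbent's expected payoff from Fight: q·1 + (1−q)·1 = 1
  7q - 4 = 1  ⇒  7q = 5  ⇒  q = 5/7.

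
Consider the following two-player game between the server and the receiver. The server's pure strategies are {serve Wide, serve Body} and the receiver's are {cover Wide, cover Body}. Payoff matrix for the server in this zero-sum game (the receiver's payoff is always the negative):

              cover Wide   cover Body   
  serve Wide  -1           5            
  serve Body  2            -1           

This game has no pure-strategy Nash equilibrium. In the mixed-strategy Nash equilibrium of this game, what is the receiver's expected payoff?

The server's mix must leave the receiver indifferent between cover Wide and cover Body.
  the receiver's payoff to cover Wide: p·1 + (1−p)·(-2) = 3p - 2
  the receiver's payoff to cover Body: p·(-5) + (1−p)·1 = -6p + 1
  3p - 2 = -6p + 1  ⇒  9p = 3  ⇒  p = 1/3.
At equilibrium the receiver is indifferent across columns, so the receiver's payoff equals the payoff from cover Wide: (1/3)·1 + (2/3)·(-2) = -1.

-1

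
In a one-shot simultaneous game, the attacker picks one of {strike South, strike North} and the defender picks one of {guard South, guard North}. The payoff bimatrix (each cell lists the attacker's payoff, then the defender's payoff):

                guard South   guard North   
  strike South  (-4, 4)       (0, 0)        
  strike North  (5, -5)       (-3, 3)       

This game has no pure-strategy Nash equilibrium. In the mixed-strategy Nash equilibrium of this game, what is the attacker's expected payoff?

The attacker's indifference between strike South and strike North determines the defender's mixing probability q:
  the attacker's payoff to strike South: q·(-4) + (1−q)·0 = -4q
  the attacker's payoff to strike North: q·5 + (1−q)·(-3) = 8q - 3
  -4q = 8q - 3  ⇒  -12q = -3  ⇒  q = 1/4.
At equilibrium the attacker is indifferent across rows, so the attacker's payoff equals the payoff from strike South: (1/4)·(-4) + (3/4)·0 = -1.

-1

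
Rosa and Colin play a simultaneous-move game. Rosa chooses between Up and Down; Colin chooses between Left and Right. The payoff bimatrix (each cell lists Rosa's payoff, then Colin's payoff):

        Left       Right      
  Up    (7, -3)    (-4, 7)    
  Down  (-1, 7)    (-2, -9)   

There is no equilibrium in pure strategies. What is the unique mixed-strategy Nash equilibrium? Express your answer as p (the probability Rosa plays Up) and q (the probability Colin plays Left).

p = 8/13, q = 1/5

In a mixed equilibrium Colin is indifferent between Left and Right; this condition fixes p.
  Colin's payoff to Left: p·(-3) + (1−p)·7 = -10p + 7
  Colin's payoff to Right: p·7 + (1−p)·(-9) = 16p - 9
  -10p + 7 = 16p - 9  ⇒  -26p = -16  ⇒  p = 8/13.
Colin's mix must leave Rosa indifferent between Up and Down.
  Rosa's expected payoff from Up: q·7 + (1−q)·(-4) = 11q - 4
  Rosa's expected payoff from Down: q·(-1) + (1−q)·(-2) = q - 2
  11q - 4 = q - 2  ⇒  10q = 2  ⇒  q = 1/5.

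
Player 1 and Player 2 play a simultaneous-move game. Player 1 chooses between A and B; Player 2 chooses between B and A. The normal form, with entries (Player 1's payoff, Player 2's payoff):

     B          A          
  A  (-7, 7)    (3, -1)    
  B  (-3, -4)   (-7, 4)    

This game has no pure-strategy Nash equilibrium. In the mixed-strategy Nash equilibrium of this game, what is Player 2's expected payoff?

3/2

Set Player 2's expected payoff from B equal to that from A:
  Player 2's payoff from B: p·7 + (1−p)·(-4) = 11p - 4
  Player 2's payoff from A: p·(-1) + (1−p)·4 = -5p + 4
  11p - 4 = -5p + 4  ⇒  16p = 8  ⇒  p = 1/2.
At equilibrium Player 2 is indifferent across columns, so Player 2's payoff equals the payoff from B: (1/2)·7 + (1/2)·(-4) = 3/2.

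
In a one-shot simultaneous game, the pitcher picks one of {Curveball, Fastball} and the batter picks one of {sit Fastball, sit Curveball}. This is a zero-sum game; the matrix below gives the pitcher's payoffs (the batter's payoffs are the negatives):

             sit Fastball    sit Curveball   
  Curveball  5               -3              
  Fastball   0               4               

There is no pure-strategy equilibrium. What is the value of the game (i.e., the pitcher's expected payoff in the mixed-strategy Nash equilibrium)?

v = 5/3

In a mixed equilibrium the pitcher is indifferent between Curveball and Fastball; this condition fixes q.
  the pitcher's payoff to Curveball: q·5 + (1−q)·(-3) = 8q - 3
  the pitcher's payoff to Fastball: q·0 + (1−q)·4 = -4q + 4
  8q - 3 = -4q + 4  ⇒  12q = 7  ⇒  q = 7/12.
The value is the pitcher's expected payoff against this mix (using Curveball): (7/12)·5 + (5/12)·(-3) = 5/3.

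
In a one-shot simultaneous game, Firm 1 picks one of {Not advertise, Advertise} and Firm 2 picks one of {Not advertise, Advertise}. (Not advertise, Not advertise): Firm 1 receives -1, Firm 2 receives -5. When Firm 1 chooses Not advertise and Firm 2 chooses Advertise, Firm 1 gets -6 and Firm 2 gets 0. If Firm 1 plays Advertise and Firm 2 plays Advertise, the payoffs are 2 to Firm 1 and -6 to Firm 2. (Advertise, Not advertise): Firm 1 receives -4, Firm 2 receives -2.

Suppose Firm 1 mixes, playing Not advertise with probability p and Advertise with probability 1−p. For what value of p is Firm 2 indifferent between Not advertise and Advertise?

p = 4/9

Set Firm 2's expected payoff from Not advertise equal to that from Advertise:
  Firm 2's payoff from Not advertise: p·(-5) + (1−p)·(-2) = -3p - 2
  Firm 2's payoff from Advertise: p·0 + (1−p)·(-6) = 6p - 6
  -3p - 2 = 6p - 6  ⇒  -9p = -4  ⇒  p = 4/9.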